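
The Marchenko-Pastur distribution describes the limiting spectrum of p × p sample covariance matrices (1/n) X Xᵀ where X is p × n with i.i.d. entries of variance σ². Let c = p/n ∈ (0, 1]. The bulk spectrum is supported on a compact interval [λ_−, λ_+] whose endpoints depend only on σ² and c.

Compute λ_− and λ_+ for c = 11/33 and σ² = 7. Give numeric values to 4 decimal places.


c = 11/33 = 0.333333; √c = 0.577350.
λ_− = σ² (1 − √c)² = 7 · (1 − 0.577350)² = 7 · (0.422650)² = 1.250430.
λ_+ = σ² (1 + √c)² = 7 · (1 + 0.577350)² = 7 · (1.577350)² = 17.416237.

Rounded to 4 decimal places: λ_− ≈ 1.2504, λ_+ ≈ 17.4162.


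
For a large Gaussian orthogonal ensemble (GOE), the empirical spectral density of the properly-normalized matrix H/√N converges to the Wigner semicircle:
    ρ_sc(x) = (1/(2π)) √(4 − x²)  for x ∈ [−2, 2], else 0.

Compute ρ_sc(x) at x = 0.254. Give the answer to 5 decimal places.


ρ_sc(x) = (1/(2π)) √(4 − x²). With x = 0.254:
  4 − x² = 4 − (0.254)² = 4 − 0.064516 = 3.935484.
  √(4 − x²) = 1.983805.
  1/(2π) = 0.159155.
  ρ_sc(0.254) = 0.159155 · 1.983805 = 0.315732.

Rounded to 5 decimal places: ρ_sc(0.254) ≈ 0.31573.


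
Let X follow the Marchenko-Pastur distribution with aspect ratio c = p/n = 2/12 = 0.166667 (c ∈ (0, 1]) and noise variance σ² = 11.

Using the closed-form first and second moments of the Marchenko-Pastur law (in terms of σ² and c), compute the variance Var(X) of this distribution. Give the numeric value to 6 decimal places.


Recall the MP moments m_1 = E[X] = σ² and m_2 = E[X²] = σ⁴ (1 + c).
m_1 = E[X] = σ² = 11, so m_1² = 121.
m_2 = E[X²] = σ⁴ (1 + c) = 121 · (1 + 0.166667) = 121 · 1.166667 = 141.166667.
(Note m_2 − m_1² simplifies to c · σ⁴ = 0.166667 · 121.)

Var(X) = m_2 − m_1² = 141.166667 − 121 = 20.166667.


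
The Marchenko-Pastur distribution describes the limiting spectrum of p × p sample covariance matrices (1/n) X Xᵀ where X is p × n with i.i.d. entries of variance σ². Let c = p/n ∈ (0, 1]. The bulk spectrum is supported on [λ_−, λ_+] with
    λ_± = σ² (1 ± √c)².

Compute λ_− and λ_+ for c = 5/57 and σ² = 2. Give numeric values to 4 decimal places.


c = 5/57 = 0.087719; √c = 0.296174.
λ_− = σ² (1 − √c)² = 2 · (1 − 0.296174)² = 2 · (0.703826)² = 0.990741.
λ_+ = σ² (1 + √c)² = 2 · (1 + 0.296174)² = 2 · (1.296174)² = 3.360136.

Rounded to 4 decimal places: λ_− ≈ 0.9907, λ_+ ≈ 3.3601.


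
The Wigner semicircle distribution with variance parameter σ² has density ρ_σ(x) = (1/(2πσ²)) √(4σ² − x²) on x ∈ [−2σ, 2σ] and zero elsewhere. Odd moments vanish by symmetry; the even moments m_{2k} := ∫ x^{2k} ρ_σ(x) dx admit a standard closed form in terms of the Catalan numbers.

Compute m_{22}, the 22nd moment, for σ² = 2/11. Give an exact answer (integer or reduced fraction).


By the scaled semicircle moment identity, m_{2k} = σ^{2k} · C_k with k = 11.
C_11 = (1/(k+1)) · C(2k, k) = (1/12) · C(22, 11) = (1/12) · 705432 = 58786.
σ^{2k} = (σ²)^k = (2/11)^11 = 2048/285311670611.

Therefore m_{22} = σ^{22} · C_11 = (2048/285311670611) · 58786 = 120393728/285311670611.


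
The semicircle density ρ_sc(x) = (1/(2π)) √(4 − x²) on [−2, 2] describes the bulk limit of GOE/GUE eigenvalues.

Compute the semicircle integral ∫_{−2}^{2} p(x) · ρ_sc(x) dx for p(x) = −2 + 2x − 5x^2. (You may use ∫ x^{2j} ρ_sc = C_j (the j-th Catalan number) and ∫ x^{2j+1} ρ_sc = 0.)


Write p(x) = Σ a_i x^i, split into monomials and integrate each against ρ_sc separately.
Using ∫ x^{2j} ρ_sc = C_j = (1/(j+1)) C(2j, j) (Catalan numbers) and ∫ x^{2j+1} ρ_sc = 0 (odd monomials vanish by symmetry):
  i = 0 (even): a_0 · C_{0} = -2 · 1 = -2
  i = 1 (odd): ∫ x^1 ρ_sc = 0 (vanishes)
  i = 2 (even): a_2 · C_{1} = -5 · 1 = -5

Summing the contributions: ∫_{−2}^{2} p(x) ρ_sc(x) dx = (-2) + (-5) = -7.


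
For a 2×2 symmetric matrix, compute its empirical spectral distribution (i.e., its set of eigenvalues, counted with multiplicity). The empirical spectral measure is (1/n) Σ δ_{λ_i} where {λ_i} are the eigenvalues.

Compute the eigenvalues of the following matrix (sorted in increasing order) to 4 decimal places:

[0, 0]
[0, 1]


Since M is real symmetric, both eigenvalues are real; they are the roots of det(λI − M) = λ² − (tr M) λ + det M.
tr M = 0 + 1 = 1.
det M = 0·1 − 0² = 0 − 0 = 0.
Characteristic polynomial: λ² − λ = 0.
Discriminant Δ = (tr M)² − 4·det M = 1 − 0 = 1; √Δ = 1.000000.
λ = (tr M ± √Δ)/2 = (1 ± 1.000000)/2, giving (tr M − √Δ)/2 = 0.0000 and (tr M + √Δ)/2 = 1.0000.

Eigenvalues sorted in increasing order: [0.0000, 1.0000].


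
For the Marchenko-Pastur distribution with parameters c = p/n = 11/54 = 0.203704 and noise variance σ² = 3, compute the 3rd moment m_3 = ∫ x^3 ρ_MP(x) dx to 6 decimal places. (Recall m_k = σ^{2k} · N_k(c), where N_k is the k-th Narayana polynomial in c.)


E[X³] = σ⁶ (1 + 3c + c²) (third MP moment). With σ² = 3 (so σ⁶ = 27) and c = 11/54 = 0.203704: E[X³] = 27 · (1 + 3·0.203704 + (0.203704)²) = 27 · 1.652606.

So E[X^3] = 44.620370.


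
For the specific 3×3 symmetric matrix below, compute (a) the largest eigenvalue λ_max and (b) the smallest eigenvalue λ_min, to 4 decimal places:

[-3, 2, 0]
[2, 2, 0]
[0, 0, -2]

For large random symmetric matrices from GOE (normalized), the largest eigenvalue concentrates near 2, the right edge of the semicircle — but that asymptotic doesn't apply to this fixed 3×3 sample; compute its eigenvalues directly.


Since M is real symmetric, all three eigenvalues are real; they are the roots of det(λI − M) = λ³ − (tr M) λ² + s λ − det M, where s is the sum of the principal 2×2 minors.
tr M = -3 + 2 + (-2) = -3.
s = ((-3)·2 − 2²) + ((-3)·(-2) − 0²) + (2·(-2) − 0²) = -10 + 6 + (-4) = -8.
det M (expand along row 1) = (-3)·(-4) − 2·(-4) + 0·0 = 20.
Characteristic polynomial: λ³ + 3λ² − 8λ − 20 = 0.
Substitute λ = y + (tr M)/3 = y − 1.000000 to remove the quadratic term: y³ + p·y + q = 0 with p = s − (tr M)²/3 = -11.000000 and q = −2(tr M)³/27 + (tr M)·s/3 − det M = -10.000000.
Three real roots ⇒ use the trigonometric (Viète) form: r = 2√(−p/3) = 3.829708, φ = arccos(3q/(p·r)) = arccos(0.712136) = 0.778260 rad.
y_k = r·cos(φ/3 − 2πk/3) for k = 0, 1, 2 gives y = 3.701562, -1.000000, -2.701562.
λ_k = y_k − 1.000000 gives λ = 2.7016, -2.0000, -3.7016 (check: the sum is -3.0000 = tr M).

Hence λ_max = 2.7016 and λ_min = -3.7016.


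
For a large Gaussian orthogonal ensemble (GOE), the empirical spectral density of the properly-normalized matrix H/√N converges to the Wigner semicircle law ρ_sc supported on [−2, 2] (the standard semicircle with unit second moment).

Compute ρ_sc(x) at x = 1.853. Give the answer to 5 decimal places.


ρ_sc(x) = (1/(2π)) √(4 − x²). With x = 1.853:
  4 − x² = 4 − (1.853)² = 4 − 3.433609 = 0.566391.
  √(4 − x²) = 0.752590.
  1/(2π) = 0.159155.
  ρ_sc(1.853) = 0.159155 · 0.752590 = 0.119778.

Rounded to 5 decimal places: ρ_sc(1.853) ≈ 0.11978.


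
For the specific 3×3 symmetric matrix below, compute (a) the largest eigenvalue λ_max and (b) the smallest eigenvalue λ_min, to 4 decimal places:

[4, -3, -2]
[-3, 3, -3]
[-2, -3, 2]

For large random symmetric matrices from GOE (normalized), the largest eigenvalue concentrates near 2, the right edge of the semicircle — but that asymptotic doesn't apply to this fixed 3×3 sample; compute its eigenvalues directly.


Since M is real symmetric, all three eigenvalues are real; they are the roots of det(λI − M) = λ³ − (tr M) λ² + s λ − det M, where s is the sum of the principal 2×2 minors.
tr M = 4 + 3 + 2 = 9.
s = (4·3 − (-3)²) + (4·2 − (-2)²) + (3·2 − (-3)²) = 3 + 4 + (-3) = 4.
det M (expand along row 1) = 4·(-3) − (-3)·(-12) + (-2)·15 = -78.
Characteristic polynomial: λ³ − 9λ² + 4λ + 78 = 0.
Substitute λ = y + (tr M)/3 = y + 3.000000 to remove the quadratic term: y³ + p·y + q = 0 with p = s − (tr M)²/3 = -23.000000 and q = −2(tr M)³/27 + (tr M)·s/3 − det M = 36.000000.
Three real roots ⇒ use the trigonometric (Viète) form: r = 2√(−p/3) = 5.537749, φ = arccos(3q/(p·r)) = arccos(-0.847935) = 2.582874 rad.
y_k = r·cos(φ/3 − 2πk/3) for k = 0, 1, 2 gives y = 3.609013, 1.832975, -5.441988.
λ_k = y_k + 3.000000 gives λ = 6.6090, 4.8330, -2.4420 (check: the sum is 9.0000 = tr M).

Hence λ_max = 6.6090 and λ_min = -2.4420.


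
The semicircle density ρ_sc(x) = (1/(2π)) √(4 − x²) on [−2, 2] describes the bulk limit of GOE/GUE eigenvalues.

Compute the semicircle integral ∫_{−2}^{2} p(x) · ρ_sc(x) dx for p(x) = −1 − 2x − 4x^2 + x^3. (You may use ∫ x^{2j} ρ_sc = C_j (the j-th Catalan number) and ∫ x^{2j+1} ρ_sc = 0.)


Write p(x) = Σ a_i x^i, split into monomials and integrate each against ρ_sc separately.
Using ∫ x^{2j} ρ_sc = C_j = (1/(j+1)) C(2j, j) (Catalan numbers) and ∫ x^{2j+1} ρ_sc = 0 (odd monomials vanish by symmetry):
  i = 0 (even): a_0 · C_{0} = -1 · 1 = -1
  i = 1 (odd): ∫ x^1 ρ_sc = 0 (vanishes)
  i = 2 (even): a_2 · C_{1} = -4 · 1 = -4
  i = 3 (odd): ∫ x^3 ρ_sc = 0 (vanishes)

Summing the contributions: ∫_{−2}^{2} p(x) ρ_sc(x) dx = (-1) + (-4) = -5.


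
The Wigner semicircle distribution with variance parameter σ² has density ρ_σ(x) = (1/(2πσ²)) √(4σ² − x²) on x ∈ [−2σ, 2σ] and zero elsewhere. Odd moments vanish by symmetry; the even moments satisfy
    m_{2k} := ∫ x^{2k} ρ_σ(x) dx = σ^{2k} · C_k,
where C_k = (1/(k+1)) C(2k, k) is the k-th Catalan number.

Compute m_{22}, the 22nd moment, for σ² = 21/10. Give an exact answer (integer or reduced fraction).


By the scaled semicircle moment identity, m_{2k} = σ^{2k} · C_k with k = 11.
C_11 = (1/(k+1)) · C(2k, k) = (1/12) · C(22, 11) = (1/12) · 705432 = 58786.
σ^{2k} = (σ²)^k = (21/10)^11 = 350277500542221/100000000000.

Therefore m_{22} = σ^{22} · C_11 = (350277500542221/100000000000) · 58786 = 10295706573437501853/50000000000.


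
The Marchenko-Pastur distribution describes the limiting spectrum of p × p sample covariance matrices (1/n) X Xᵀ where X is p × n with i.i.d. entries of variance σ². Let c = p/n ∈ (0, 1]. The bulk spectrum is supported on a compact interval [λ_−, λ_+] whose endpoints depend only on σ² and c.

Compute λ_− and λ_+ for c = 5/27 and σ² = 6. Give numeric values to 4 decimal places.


c = 5/27 = 0.185185; √c = 0.430331.
λ_− = σ² (1 − √c)² = 6 · (1 − 0.430331)² = 6 · (0.569669)² = 1.947133.
λ_+ = σ² (1 + √c)² = 6 · (1 + 0.430331)² = 6 · (1.430331)² = 12.275089.

Rounded to 4 decimal places: λ_− ≈ 1.9471, λ_+ ≈ 12.2751.


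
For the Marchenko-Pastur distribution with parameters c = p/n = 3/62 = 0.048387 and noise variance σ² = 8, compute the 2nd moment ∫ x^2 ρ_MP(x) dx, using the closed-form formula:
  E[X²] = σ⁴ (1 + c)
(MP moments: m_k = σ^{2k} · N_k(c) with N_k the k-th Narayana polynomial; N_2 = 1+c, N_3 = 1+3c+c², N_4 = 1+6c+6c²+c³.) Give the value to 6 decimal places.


E[X²] = σ⁴ (1 + c) (second MP moment). With σ² = 8 (so σ⁴ = 64) and c = 3/62 = 0.048387: E[X²] = 64 · (1 + 0.048387) = 64 · 1.048387.

So E[X^2] = 67.096774.


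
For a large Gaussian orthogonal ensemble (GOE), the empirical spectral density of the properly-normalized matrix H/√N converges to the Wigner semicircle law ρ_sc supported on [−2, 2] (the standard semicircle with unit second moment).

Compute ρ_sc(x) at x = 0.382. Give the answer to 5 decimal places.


ρ_sc(x) = (1/(2π)) √(4 − x²). With x = 0.382:
  4 − x² = 4 − (0.382)² = 4 − 0.145924 = 3.854076.
  √(4 − x²) = 1.963180.
  1/(2π) = 0.159155.
  ρ_sc(0.382) = 0.159155 · 1.963180 = 0.312450.

Rounded to 5 decimal places: ρ_sc(0.382) ≈ 0.31245.


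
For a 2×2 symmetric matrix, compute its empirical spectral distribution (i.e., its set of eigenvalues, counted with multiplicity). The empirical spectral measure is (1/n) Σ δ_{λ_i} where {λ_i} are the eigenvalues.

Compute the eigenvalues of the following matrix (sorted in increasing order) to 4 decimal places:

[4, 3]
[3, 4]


Since M is real symmetric, both eigenvalues are real; they are the roots of det(λI − M) = λ² − (tr M) λ + det M.
tr M = 4 + 4 = 8.
det M = 4·4 − 3² = 16 − 9 = 7.
Characteristic polynomial: λ² − 8λ + 7 = 0.
Discriminant Δ = (tr M)² − 4·det M = 64 − 28 = 36; √Δ = 6.000000.
λ = (tr M ± √Δ)/2 = (8 ± 6.000000)/2, giving (tr M − √Δ)/2 = 1.0000 and (tr M + √Δ)/2 = 7.0000.

Eigenvalues sorted in increasing order: [1.0000, 7.0000].


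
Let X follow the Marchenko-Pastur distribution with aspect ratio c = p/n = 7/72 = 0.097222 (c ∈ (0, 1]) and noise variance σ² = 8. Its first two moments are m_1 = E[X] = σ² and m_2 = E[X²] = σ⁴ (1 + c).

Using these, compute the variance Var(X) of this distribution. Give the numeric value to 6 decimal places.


m_1 = E[X] = σ² = 8, so m_1² = 64.
m_2 = E[X²] = σ⁴ (1 + c) = 64 · (1 + 0.097222) = 64 · 1.097222 = 70.222222.
(Note m_2 − m_1² simplifies to c · σ⁴ = 0.097222 · 64.)

Var(X) = m_2 − m_1² = 70.222222 − 64 = 6.222222.


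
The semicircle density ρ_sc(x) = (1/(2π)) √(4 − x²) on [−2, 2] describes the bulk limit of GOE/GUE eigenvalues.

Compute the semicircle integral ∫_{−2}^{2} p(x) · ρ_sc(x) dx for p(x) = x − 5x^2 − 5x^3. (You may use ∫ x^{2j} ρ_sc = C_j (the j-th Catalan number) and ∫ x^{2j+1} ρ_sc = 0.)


Write p(x) = Σ a_i x^i, split into monomials and integrate each against ρ_sc separately.
Using ∫ x^{2j} ρ_sc = C_j = (1/(j+1)) C(2j, j) (Catalan numbers) and ∫ x^{2j+1} ρ_sc = 0 (odd monomials vanish by symmetry):
  i = 1 (odd): ∫ x^1 ρ_sc = 0 (vanishes)
  i = 2 (even): a_2 · C_{1} = -5 · 1 = -5
  i = 3 (odd): ∫ x^3 ρ_sc = 0 (vanishes)

Summing the contributions: ∫_{−2}^{2} p(x) ρ_sc(x) dx = -5.


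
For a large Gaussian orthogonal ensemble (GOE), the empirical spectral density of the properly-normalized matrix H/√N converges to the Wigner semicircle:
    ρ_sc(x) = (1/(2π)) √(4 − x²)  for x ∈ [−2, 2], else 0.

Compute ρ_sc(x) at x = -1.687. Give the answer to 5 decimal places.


ρ_sc(x) = (1/(2π)) √(4 − x²). With x = -1.687:
  4 − x² = 4 − (-1.687)² = 4 − 2.845969 = 1.154031.
  √(4 − x²) = 1.074258.
  1/(2π) = 0.159155.
  ρ_sc(-1.687) = 0.159155 · 1.074258 = 0.170974.

Rounded to 5 decimal places: ρ_sc(-1.687) ≈ 0.17097.


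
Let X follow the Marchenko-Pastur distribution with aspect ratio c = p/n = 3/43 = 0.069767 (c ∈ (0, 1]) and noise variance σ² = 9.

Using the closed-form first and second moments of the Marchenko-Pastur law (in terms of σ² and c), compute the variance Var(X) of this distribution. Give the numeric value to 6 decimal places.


Recall the MP moments m_1 = E[X] = σ² and m_2 = E[X²] = σ⁴ (1 + c).
m_1 = E[X] = σ² = 9, so m_1² = 81.
m_2 = E[X²] = σ⁴ (1 + c) = 81 · (1 + 0.069767) = 81 · 1.069767 = 86.651163.
(Note m_2 − m_1² simplifies to c · σ⁴ = 0.069767 · 81.)

Var(X) = m_2 − m_1² = 86.651163 − 81 = 5.651163.


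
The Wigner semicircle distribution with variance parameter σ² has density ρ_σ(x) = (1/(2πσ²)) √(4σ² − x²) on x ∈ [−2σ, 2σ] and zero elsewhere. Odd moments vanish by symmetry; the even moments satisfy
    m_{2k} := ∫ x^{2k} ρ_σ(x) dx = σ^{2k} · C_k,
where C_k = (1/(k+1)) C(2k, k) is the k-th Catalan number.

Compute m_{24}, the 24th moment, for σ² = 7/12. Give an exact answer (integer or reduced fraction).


By the scaled semicircle moment identity, m_{2k} = σ^{2k} · C_k with k = 12.
C_12 = (1/(k+1)) · C(2k, k) = (1/13) · C(24, 12) = (1/13) · 2704156 = 208012.
σ^{2k} = (σ²)^k = (7/12)^12 = 13841287201/8916100448256.

Therefore m_{24} = σ^{24} · C_12 = (13841287201/8916100448256) · 208012 = 719788458313603/2229025112064.


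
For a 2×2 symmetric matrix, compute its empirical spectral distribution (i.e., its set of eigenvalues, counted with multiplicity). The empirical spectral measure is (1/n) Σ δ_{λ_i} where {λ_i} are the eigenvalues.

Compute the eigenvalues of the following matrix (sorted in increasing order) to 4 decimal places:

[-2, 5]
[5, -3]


Since M is real symmetric, both eigenvalues are real; they are the roots of det(λI − M) = λ² − (tr M) λ + det M.
tr M = -2 + (-3) = -5.
det M = (-2)·(-3) − 5² = 6 − 25 = -19.
Characteristic polynomial: λ² + 5λ − 19 = 0.
Discriminant Δ = (tr M)² − 4·det M = 25 − (-76) = 101; √Δ = 10.049876.
λ = (tr M ± √Δ)/2 = (-5 ± 10.049876)/2, giving (tr M − √Δ)/2 = -7.5249 and (tr M + √Δ)/2 = 2.5249.

Eigenvalues sorted in increasing order: [-7.5249, 2.5249].


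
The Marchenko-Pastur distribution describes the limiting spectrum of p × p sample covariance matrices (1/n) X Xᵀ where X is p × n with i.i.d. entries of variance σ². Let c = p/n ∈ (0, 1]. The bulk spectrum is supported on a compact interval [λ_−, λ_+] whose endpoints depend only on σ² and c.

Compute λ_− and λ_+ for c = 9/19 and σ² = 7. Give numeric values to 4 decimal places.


c = 9/19 = 0.473684; √c = 0.688247.
λ_− = σ² (1 − √c)² = 7 · (1 − 0.688247)² = 7 · (0.311753)² = 0.680329.
λ_+ = σ² (1 + √c)² = 7 · (1 + 0.688247)² = 7 · (1.688247)² = 19.951250.

Rounded to 4 decimal places: λ_− ≈ 0.6803, λ_+ ≈ 19.9513.


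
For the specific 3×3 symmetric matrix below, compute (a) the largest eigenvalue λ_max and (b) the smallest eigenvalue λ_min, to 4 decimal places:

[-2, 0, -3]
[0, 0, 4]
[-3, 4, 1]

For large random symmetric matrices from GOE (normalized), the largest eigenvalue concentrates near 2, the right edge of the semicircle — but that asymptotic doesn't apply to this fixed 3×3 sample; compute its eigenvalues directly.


Since M is real symmetric, all three eigenvalues are real; they are the roots of det(λI − M) = λ³ − (tr M) λ² + s λ − det M, where s is the sum of the principal 2×2 minors.
tr M = -2 + 0 + 1 = -1.
s = ((-2)·0 − 0²) + ((-2)·1 − (-3)²) + (0·1 − 4²) = 0 + (-11) + (-16) = -27.
det M (expand along row 1) = (-2)·(-16) − 0·12 + (-3)·0 = 32.
Characteristic polynomial: λ³ + λ² − 27λ − 32 = 0.
Substitute λ = y + (tr M)/3 = y − 0.333333 to remove the quadratic term: y³ + p·y + q = 0 with p = s − (tr M)²/3 = -27.333333 and q = −2(tr M)³/27 + (tr M)·s/3 − det M = -22.925926.
Three real roots ⇒ use the trigonometric (Viète) form: r = 2√(−p/3) = 6.036923, φ = arccos(3q/(p·r)) = arccos(0.416812) = 1.140861 rad.
y_k = r·cos(φ/3 − 2πk/3) for k = 0, 1, 2 gives y = 5.605634, -0.862203, -4.743431.
λ_k = y_k − 0.333333 gives λ = 5.2723, -1.1955, -5.0768 (check: the sum is -1.0000 = tr M).

Hence λ_max = 5.2723 and λ_min = -5.0768.


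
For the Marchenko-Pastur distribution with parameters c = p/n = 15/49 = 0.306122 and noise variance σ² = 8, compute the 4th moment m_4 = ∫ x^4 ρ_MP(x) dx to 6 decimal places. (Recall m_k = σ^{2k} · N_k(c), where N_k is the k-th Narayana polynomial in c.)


E[X⁴] = σ⁸ (1 + 6c + 6c² + c³) (fourth MP moment). With σ² = 8 (so σ⁸ = 4096) and c = 15/49 = 0.306122: E[X⁴] = 4096 · (1 + 6·0.306122 + 6·(0.306122)² + (0.306122)³) = 4096 · 3.427687.

So E[X^4] = 14039.807767.


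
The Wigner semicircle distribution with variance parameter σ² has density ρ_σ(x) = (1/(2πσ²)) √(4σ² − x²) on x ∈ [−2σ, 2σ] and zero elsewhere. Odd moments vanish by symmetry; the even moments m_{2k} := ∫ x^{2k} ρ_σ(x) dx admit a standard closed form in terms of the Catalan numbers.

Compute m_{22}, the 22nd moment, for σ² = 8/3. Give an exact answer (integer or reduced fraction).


By the scaled semicircle moment identity, m_{2k} = σ^{2k} · C_k with k = 11.
C_11 = (1/(k+1)) · C(2k, k) = (1/12) · C(22, 11) = (1/12) · 705432 = 58786.
σ^{2k} = (σ²)^k = (8/3)^11 = 8589934592/177147.

Therefore m_{22} = σ^{22} · C_11 = (8589934592/177147) · 58786 = 504967894925312/177147.


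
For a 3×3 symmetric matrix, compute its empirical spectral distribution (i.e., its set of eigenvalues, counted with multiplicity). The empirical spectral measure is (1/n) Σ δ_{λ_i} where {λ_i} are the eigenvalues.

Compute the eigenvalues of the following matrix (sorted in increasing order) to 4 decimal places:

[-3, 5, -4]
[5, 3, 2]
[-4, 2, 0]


Since M is real symmetric, all three eigenvalues are real; they are the roots of det(λI − M) = λ³ − (tr M) λ² + s λ − det M, where s is the sum of the principal 2×2 minors.
tr M = -3 + 3 + 0 = 0.
s = ((-3)·3 − 5²) + ((-3)·0 − (-4)²) + (3·0 − 2²) = -34 + (-16) + (-4) = -54.
det M (expand along row 1) = (-3)·(-4) − 5·8 + (-4)·22 = -116.
Characteristic polynomial: λ³ − 54λ + 116 = 0.
Substitute λ = y + (tr M)/3 = y + 0.000000 to remove the quadratic term: y³ + p·y + q = 0 with p = s − (tr M)²/3 = -54.000000 and q = −2(tr M)³/27 + (tr M)·s/3 − det M = 116.000000.
Three real roots ⇒ use the trigonometric (Viète) form: r = 2√(−p/3) = 8.485281, φ = arccos(3q/(p·r)) = arccos(-0.759485) = 2.433318 rad.
y_k = r·cos(φ/3 − 2πk/3) for k = 0, 1, 2 gives y = 5.843788, 2.406108, -8.249896.
λ_k = y_k + 0.000000 gives λ = 5.8438, 2.4061, -8.2499 (check: the sum is 0.0000 = tr M).

Eigenvalues sorted in increasing order: [-8.2499, 2.4061, 5.8438].


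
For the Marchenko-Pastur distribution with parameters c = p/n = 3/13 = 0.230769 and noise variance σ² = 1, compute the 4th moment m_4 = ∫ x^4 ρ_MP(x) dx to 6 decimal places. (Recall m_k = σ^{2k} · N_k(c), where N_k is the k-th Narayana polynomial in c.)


E[X⁴] = σ⁸ (1 + 6c + 6c² + c³) (fourth MP moment). With σ² = 1 (so σ⁸ = 1) and c = 3/13 = 0.230769: E[X⁴] = 1 · (1 + 6·0.230769 + 6·(0.230769)² + (0.230769)³) = 1 · 2.716431.

So E[X^4] = 2.716431.


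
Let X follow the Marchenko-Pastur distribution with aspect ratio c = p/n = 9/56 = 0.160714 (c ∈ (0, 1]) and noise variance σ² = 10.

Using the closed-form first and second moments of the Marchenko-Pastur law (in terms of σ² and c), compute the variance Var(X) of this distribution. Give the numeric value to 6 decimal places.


Recall the MP moments m_1 = E[X] = σ² and m_2 = E[X²] = σ⁴ (1 + c).
m_1 = E[X] = σ² = 10, so m_1² = 100.
m_2 = E[X²] = σ⁴ (1 + c) = 100 · (1 + 0.160714) = 100 · 1.160714 = 116.071429.
(Note m_2 − m_1² simplifies to c · σ⁴ = 0.160714 · 100.)

Var(X) = m_2 − m_1² = 116.071429 − 100 = 16.071429.


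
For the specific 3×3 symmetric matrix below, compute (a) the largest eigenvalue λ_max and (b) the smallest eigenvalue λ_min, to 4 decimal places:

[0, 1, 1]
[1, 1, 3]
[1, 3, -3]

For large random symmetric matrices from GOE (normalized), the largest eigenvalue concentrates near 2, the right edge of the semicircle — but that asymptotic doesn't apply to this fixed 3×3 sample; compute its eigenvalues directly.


Since M is real symmetric, all three eigenvalues are real; they are the roots of det(λI − M) = λ³ − (tr M) λ² + s λ − det M, where s is the sum of the principal 2×2 minors.
tr M = 0 + 1 + (-3) = -2.
s = (0·1 − 1²) + (0·(-3) − 1²) + (1·(-3) − 3²) = -1 + (-1) + (-12) = -14.
det M (expand along row 1) = 0·(-12) − 1·(-6) + 1·2 = 8.
Characteristic polynomial: λ³ + 2λ² − 14λ − 8 = 0.
Substitute λ = y + (tr M)/3 = y − 0.666667 to remove the quadratic term: y³ + p·y + q = 0 with p = s − (tr M)²/3 = -15.333333 and q = −2(tr M)³/27 + (tr M)·s/3 − det M = 1.925926.
Three real roots ⇒ use the trigonometric (Viète) form: r = 2√(−p/3) = 4.521553, φ = arccos(3q/(p·r)) = arccos(-0.083337) = 1.654230 rad.
y_k = r·cos(φ/3 − 2πk/3) for k = 0, 1, 2 gives y = 3.851399, 0.125733, -3.977133.
λ_k = y_k − 0.666667 gives λ = 3.1847, -0.5409, -4.6438 (check: the sum is -2.0000 = tr M).

Hence λ_max = 3.1847 and λ_min = -4.6438.


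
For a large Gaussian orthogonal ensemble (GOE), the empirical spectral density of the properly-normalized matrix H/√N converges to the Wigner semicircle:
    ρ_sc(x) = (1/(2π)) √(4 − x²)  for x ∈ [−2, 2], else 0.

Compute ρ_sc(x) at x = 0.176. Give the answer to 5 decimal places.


ρ_sc(x) = (1/(2π)) √(4 − x²). With x = 0.176:
  4 − x² = 4 − (0.176)² = 4 − 0.030976 = 3.969024.
  √(4 − x²) = 1.992241.
  1/(2π) = 0.159155.
  ρ_sc(0.176) = 0.159155 · 1.992241 = 0.317075.

Rounded to 5 decimal places: ρ_sc(0.176) ≈ 0.31707.


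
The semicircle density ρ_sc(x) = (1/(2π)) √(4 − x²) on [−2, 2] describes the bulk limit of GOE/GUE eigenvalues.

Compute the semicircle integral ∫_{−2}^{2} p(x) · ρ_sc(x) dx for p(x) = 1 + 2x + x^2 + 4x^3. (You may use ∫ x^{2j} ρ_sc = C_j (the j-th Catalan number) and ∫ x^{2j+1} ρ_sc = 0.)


Write p(x) = Σ a_i x^i, split into monomials and integrate each against ρ_sc separately.
Using ∫ x^{2j} ρ_sc = C_j = (1/(j+1)) C(2j, j) (Catalan numbers) and ∫ x^{2j+1} ρ_sc = 0 (odd monomials vanish by symmetry):
  i = 0 (even): a_0 · C_{0} = 1 · 1 = 1
  i = 1 (odd): ∫ x^1 ρ_sc = 0 (vanishes)
  i = 2 (even): a_2 · C_{1} = 1 · 1 = 1
  i = 3 (odd): ∫ x^3 ρ_sc = 0 (vanishes)

Summing the contributions: ∫_{−2}^{2} p(x) ρ_sc(x) dx = 1 + 1 = 2.


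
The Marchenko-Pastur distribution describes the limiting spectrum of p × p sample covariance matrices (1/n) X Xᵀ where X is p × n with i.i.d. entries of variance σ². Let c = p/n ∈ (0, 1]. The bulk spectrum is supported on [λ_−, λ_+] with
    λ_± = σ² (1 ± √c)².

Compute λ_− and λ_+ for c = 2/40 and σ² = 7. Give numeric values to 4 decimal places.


c = 2/40 = 0.050000; √c = 0.223607.
λ_− = σ² (1 − √c)² = 7 · (1 − 0.223607)² = 7 · (0.776393)² = 4.219505.
λ_+ = σ² (1 + √c)² = 7 · (1 + 0.223607)² = 7 · (1.223607)² = 10.480495.

Rounded to 4 decimal places: λ_− ≈ 4.2195, λ_+ ≈ 10.4805.


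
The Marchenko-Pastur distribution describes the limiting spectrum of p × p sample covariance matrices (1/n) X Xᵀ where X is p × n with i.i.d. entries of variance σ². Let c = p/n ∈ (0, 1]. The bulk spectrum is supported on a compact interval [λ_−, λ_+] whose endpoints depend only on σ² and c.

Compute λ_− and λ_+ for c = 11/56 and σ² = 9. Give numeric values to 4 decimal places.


c = 11/56 = 0.196429; √c = 0.443203.
λ_− = σ² (1 − √c)² = 9 · (1 − 0.443203)² = 9 · (0.556797)² = 2.790210.
λ_+ = σ² (1 + √c)² = 9 · (1 + 0.443203)² = 9 · (1.443203)² = 18.745504.

Rounded to 4 decimal places: λ_− ≈ 2.7902, λ_+ ≈ 18.7455.


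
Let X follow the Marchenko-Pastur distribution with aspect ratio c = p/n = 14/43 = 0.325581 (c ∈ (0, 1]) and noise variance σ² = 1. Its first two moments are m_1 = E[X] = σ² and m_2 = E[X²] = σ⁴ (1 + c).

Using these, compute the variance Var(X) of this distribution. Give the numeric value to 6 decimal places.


m_1 = E[X] = σ² = 1, so m_1² = 1.
m_2 = E[X²] = σ⁴ (1 + c) = 1 · (1 + 0.325581) = 1 · 1.325581 = 1.325581.
(Note m_2 − m_1² simplifies to c · σ⁴ = 0.325581 · 1.)

Var(X) = m_2 − m_1² = 1.325581 − 1 = 0.325581.


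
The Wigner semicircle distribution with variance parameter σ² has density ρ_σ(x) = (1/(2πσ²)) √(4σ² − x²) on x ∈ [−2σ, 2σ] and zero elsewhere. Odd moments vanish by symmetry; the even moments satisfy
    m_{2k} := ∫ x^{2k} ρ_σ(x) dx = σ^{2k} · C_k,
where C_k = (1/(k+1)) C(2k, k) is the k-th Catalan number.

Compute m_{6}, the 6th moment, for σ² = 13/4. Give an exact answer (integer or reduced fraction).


By the scaled semicircle moment identity, m_{2k} = σ^{2k} · C_k with k = 3.
C_3 = (1/(k+1)) · C(2k, k) = (1/4) · C(6, 3) = (1/4) · 20 = 5.
σ^{2k} = (σ²)^k = (13/4)^3 = 2197/64.

Therefore m_{6} = σ^{6} · C_3 = (2197/64) · 5 = 10985/64.


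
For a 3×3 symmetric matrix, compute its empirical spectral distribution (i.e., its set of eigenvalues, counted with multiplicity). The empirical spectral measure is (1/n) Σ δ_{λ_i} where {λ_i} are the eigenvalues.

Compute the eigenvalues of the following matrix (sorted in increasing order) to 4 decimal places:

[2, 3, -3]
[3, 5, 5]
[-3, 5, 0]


Since M is real symmetric, all three eigenvalues are real; they are the roots of det(λI − M) = λ³ − (tr M) λ² + s λ − det M, where s is the sum of the principal 2×2 minors.
tr M = 2 + 5 + 0 = 7.
s = (2·5 − 3²) + (2·0 − (-3)²) + (5·0 − 5²) = 1 + (-9) + (-25) = -33.
det M (expand along row 1) = 2·(-25) − 3·15 + (-3)·30 = -185.
Characteristic polynomial: λ³ − 7λ² − 33λ + 185 = 0.
Substitute λ = y + (tr M)/3 = y + 2.333333 to remove the quadratic term: y³ + p·y + q = 0 with p = s − (tr M)²/3 = -49.333333 and q = −2(tr M)³/27 + (tr M)·s/3 − det M = 82.592593.
Three real roots ⇒ use the trigonometric (Viète) form: r = 2√(−p/3) = 8.110350, φ = arccos(3q/(p·r)) = arccos(-0.619273) = 2.238613 rad.
y_k = r·cos(φ/3 − 2πk/3) for k = 0, 1, 2 gives y = 5.955194, 1.790535, -7.745729.
λ_k = y_k + 2.333333 gives λ = 8.2885, 4.1239, -5.4124 (check: the sum is 7.0000 = tr M).

Eigenvalues sorted in increasing order: [-5.4124, 4.1239, 8.2885].


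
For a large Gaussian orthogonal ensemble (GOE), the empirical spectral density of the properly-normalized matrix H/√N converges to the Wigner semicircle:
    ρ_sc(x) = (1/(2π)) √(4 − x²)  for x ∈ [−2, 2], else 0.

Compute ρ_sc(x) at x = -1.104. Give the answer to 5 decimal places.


ρ_sc(x) = (1/(2π)) √(4 − x²). With x = -1.104:
  4 − x² = 4 − (-1.104)² = 4 − 1.218816 = 2.781184.
  √(4 − x²) = 1.667688.
  1/(2π) = 0.159155.
  ρ_sc(-1.104) = 0.159155 · 1.667688 = 0.265421.

Rounded to 5 decimal places: ρ_sc(-1.104) ≈ 0.26542.


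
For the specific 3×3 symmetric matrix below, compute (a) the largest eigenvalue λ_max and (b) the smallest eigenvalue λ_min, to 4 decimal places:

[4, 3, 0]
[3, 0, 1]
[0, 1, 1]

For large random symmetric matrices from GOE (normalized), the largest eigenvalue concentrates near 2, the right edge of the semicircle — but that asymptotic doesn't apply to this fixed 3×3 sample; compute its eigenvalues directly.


Since M is real symmetric, all three eigenvalues are real; they are the roots of det(λI − M) = λ³ − (tr M) λ² + s λ − det M, where s is the sum of the principal 2×2 minors.
tr M = 4 + 0 + 1 = 5.
s = (4·0 − 3²) + (4·1 − 0²) + (0·1 − 1²) = -9 + 4 + (-1) = -6.
det M (expand along row 1) = 4·(-1) − 3·3 + 0·3 = -13.
Characteristic polynomial: λ³ − 5λ² − 6λ + 13 = 0.
Substitute λ = y + (tr M)/3 = y + 1.666667 to remove the quadratic term: y³ + p·y + q = 0 with p = s − (tr M)²/3 = -14.333333 and q = −2(tr M)³/27 + (tr M)·s/3 − det M = -6.259259.
Three real roots ⇒ use the trigonometric (Viète) form: r = 2√(−p/3) = 4.371626, φ = arccos(3q/(p·r)) = arccos(0.299677) = 1.266442 rad.
y_k = r·cos(φ/3 − 2πk/3) for k = 0, 1, 2 gives y = 3.987846, -0.442748, -3.545099.
λ_k = y_k + 1.666667 gives λ = 5.6545, 1.2239, -1.8784 (check: the sum is 5.0000 = tr M).

Hence λ_max = 5.6545 and λ_min = -1.8784.


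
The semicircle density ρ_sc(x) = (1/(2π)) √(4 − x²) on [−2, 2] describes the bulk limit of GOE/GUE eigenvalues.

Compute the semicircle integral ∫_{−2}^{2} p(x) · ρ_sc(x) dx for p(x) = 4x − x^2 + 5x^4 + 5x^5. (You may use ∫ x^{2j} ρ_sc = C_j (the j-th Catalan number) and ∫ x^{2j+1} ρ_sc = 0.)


Write p(x) = Σ a_i x^i, split into monomials and integrate each against ρ_sc separately.
Using ∫ x^{2j} ρ_sc = C_j = (1/(j+1)) C(2j, j) (Catalan numbers) and ∫ x^{2j+1} ρ_sc = 0 (odd monomials vanish by symmetry):
  i = 1 (odd): ∫ x^1 ρ_sc = 0 (vanishes)
  i = 2 (even): a_2 · C_{1} = -1 · 1 = -1
  i = 4 (even): a_4 · C_{2} = 5 · 2 = 10
  i = 5 (odd): ∫ x^5 ρ_sc = 0 (vanishes)

Summing the contributions: ∫_{−2}^{2} p(x) ρ_sc(x) dx = (-1) + 10 = 9.


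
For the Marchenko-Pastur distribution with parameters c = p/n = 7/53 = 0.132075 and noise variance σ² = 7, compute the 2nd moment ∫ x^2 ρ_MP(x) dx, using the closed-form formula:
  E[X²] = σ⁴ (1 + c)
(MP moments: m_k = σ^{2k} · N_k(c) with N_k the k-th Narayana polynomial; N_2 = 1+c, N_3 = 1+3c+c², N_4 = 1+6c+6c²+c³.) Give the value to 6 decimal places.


E[X²] = σ⁴ (1 + c) (second MP moment). With σ² = 7 (so σ⁴ = 49) and c = 7/53 = 0.132075: E[X²] = 49 · (1 + 0.132075) = 49 · 1.132075.

So E[X^2] = 55.471698.


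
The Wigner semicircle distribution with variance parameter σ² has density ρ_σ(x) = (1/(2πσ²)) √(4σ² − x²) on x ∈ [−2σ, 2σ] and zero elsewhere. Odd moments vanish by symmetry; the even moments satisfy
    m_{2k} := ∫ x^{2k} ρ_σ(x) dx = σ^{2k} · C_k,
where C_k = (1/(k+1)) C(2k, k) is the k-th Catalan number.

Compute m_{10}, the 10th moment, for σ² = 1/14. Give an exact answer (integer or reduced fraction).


By the scaled semicircle moment identity, m_{2k} = σ^{2k} · C_k with k = 5.
C_5 = (1/(k+1)) · C(2k, k) = (1/6) · C(10, 5) = (1/6) · 252 = 42.
σ^{2k} = (σ²)^k = (1/14)^5 = 1/537824.

Therefore m_{10} = σ^{10} · C_5 = (1/537824) · 42 = 3/38416.


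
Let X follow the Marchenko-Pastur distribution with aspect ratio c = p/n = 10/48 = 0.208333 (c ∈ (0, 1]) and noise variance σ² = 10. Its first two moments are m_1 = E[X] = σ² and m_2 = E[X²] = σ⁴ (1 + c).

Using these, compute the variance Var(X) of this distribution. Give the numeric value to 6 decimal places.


m_1 = E[X] = σ² = 10, so m_1² = 100.
m_2 = E[X²] = σ⁴ (1 + c) = 100 · (1 + 0.208333) = 100 · 1.208333 = 120.833333.
(Note m_2 − m_1² simplifies to c · σ⁴ = 0.208333 · 100.)

Var(X) = m_2 − m_1² = 120.833333 − 100 = 20.833333.


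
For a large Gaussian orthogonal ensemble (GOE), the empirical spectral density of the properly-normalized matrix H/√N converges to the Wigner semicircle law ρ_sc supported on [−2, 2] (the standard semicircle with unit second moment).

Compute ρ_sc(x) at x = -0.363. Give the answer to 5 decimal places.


ρ_sc(x) = (1/(2π)) √(4 − x²). With x = -0.363:
  4 − x² = 4 − (-0.363)² = 4 − 0.131769 = 3.868231.
  √(4 − x²) = 1.966782.
  1/(2π) = 0.159155.
  ρ_sc(-0.363) = 0.159155 · 1.966782 = 0.313023.

Rounded to 5 decimal places: ρ_sc(-0.363) ≈ 0.31302.


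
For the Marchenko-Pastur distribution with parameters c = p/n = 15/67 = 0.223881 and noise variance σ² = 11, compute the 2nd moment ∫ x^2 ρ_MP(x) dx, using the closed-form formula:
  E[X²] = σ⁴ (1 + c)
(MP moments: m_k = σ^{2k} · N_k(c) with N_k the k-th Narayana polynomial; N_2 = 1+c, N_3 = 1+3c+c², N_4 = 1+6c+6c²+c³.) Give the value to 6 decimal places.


E[X²] = σ⁴ (1 + c) (second MP moment). With σ² = 11 (so σ⁴ = 121) and c = 15/67 = 0.223881: E[X²] = 121 · (1 + 0.223881) = 121 · 1.223881.

So E[X^2] = 148.089552.


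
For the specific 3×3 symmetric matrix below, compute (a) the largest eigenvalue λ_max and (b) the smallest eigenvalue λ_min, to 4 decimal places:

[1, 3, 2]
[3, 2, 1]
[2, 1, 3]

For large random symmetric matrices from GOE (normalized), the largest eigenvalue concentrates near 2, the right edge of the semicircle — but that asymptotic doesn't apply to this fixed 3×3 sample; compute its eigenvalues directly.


Since M is real symmetric, all three eigenvalues are real; they are the roots of det(λI − M) = λ³ − (tr M) λ² + s λ − det M, where s is the sum of the principal 2×2 minors.
tr M = 1 + 2 + 3 = 6.
s = (1·2 − 3²) + (1·3 − 2²) + (2·3 − 1²) = -7 + (-1) + 5 = -3.
det M (expand along row 1) = 1·5 − 3·7 + 2·(-1) = -18.
Characteristic polynomial: λ³ − 6λ² − 3λ + 18 = 0.
Substitute λ = y + (tr M)/3 = y + 2.000000 to remove the quadratic term: y³ + p·y + q = 0 with p = s − (tr M)²/3 = -15.000000 and q = −2(tr M)³/27 + (tr M)·s/3 − det M = -4.000000.
Three real roots ⇒ use the trigonometric (Viète) form: r = 2√(−p/3) = 4.472136, φ = arccos(3q/(p·r)) = arccos(0.178885) = 1.390943 rad.
y_k = r·cos(φ/3 − 2πk/3) for k = 0, 1, 2 gives y = 4.000000, -0.267949, -3.732051.
λ_k = y_k + 2.000000 gives λ = 6.0000, 1.7321, -1.7321 (check: the sum is 6.0000 = tr M).

Hence λ_max = 6.0000 and λ_min = -1.7321.


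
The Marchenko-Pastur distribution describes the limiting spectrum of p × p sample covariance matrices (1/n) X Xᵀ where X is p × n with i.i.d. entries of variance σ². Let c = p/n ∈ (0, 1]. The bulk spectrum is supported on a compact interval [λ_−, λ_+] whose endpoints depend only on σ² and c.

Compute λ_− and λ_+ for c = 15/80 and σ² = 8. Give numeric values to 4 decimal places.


c = 15/80 = 0.187500; √c = 0.433013.
λ_− = σ² (1 − √c)² = 8 · (1 − 0.433013)² = 8 · (0.566987)² = 2.571797.
λ_+ = σ² (1 + √c)² = 8 · (1 + 0.433013)² = 8 · (1.433013)² = 16.428203.

Rounded to 4 decimal places: λ_− ≈ 2.5718, λ_+ ≈ 16.4282.


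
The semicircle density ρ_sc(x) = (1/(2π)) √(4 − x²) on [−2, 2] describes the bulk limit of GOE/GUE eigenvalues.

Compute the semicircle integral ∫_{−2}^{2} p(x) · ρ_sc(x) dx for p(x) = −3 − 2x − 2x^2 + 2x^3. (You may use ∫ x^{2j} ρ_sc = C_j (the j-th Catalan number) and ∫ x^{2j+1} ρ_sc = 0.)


Write p(x) = Σ a_i x^i, split into monomials and integrate each against ρ_sc separately.
Using ∫ x^{2j} ρ_sc = C_j = (1/(j+1)) C(2j, j) (Catalan numbers) and ∫ x^{2j+1} ρ_sc = 0 (odd monomials vanish by symmetry):
  i = 0 (even): a_0 · C_{0} = -3 · 1 = -3
  i = 1 (odd): ∫ x^1 ρ_sc = 0 (vanishes)
  i = 2 (even): a_2 · C_{1} = -2 · 1 = -2
  i = 3 (odd): ∫ x^3 ρ_sc = 0 (vanishes)

Summing the contributions: ∫_{−2}^{2} p(x) ρ_sc(x) dx = (-3) + (-2) = -5.


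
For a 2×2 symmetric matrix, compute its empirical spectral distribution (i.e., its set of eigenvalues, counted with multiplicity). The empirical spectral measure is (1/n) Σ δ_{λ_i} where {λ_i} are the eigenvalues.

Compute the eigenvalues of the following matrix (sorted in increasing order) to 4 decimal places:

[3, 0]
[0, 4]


Since M is real symmetric, both eigenvalues are real; they are the roots of det(λI − M) = λ² − (tr M) λ + det M.
tr M = 3 + 4 = 7.
det M = 3·4 − 0² = 12 − 0 = 12.
Characteristic polynomial: λ² − 7λ + 12 = 0.
Discriminant Δ = (tr M)² − 4·det M = 49 − 48 = 1; √Δ = 1.000000.
λ = (tr M ± √Δ)/2 = (7 ± 1.000000)/2, giving (tr M − √Δ)/2 = 3.0000 and (tr M + √Δ)/2 = 4.0000.

Eigenvalues sorted in increasing order: [3.0000, 4.0000].


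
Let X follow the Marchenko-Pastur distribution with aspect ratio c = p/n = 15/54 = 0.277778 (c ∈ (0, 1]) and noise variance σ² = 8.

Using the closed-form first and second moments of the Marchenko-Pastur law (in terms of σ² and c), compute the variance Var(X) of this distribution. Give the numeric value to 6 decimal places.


Recall the MP moments m_1 = E[X] = σ² and m_2 = E[X²] = σ⁴ (1 + c).
m_1 = E[X] = σ² = 8, so m_1² = 64.
m_2 = E[X²] = σ⁴ (1 + c) = 64 · (1 + 0.277778) = 64 · 1.277778 = 81.777778.
(Note m_2 − m_1² simplifies to c · σ⁴ = 0.277778 · 64.)

Var(X) = m_2 − m_1² = 81.777778 − 64 = 17.777778.


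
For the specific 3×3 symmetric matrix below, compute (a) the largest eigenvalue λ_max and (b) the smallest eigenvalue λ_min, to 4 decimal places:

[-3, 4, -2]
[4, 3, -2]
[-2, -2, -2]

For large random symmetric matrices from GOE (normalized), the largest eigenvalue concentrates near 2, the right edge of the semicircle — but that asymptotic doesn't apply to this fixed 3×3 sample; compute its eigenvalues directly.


Since M is real symmetric, all three eigenvalues are real; they are the roots of det(λI − M) = λ³ − (tr M) λ² + s λ − det M, where s is the sum of the principal 2×2 minors.
tr M = -3 + 3 + (-2) = -2.
s = ((-3)·3 − 4²) + ((-3)·(-2) − (-2)²) + (3·(-2) − (-2)²) = -25 + 2 + (-10) = -33.
det M (expand along row 1) = (-3)·(-10) − 4·(-12) + (-2)·(-2) = 82.
Characteristic polynomial: λ³ + 2λ² − 33λ − 82 = 0.
Substitute λ = y + (tr M)/3 = y − 0.666667 to remove the quadratic term: y³ + p·y + q = 0 with p = s − (tr M)²/3 = -34.333333 and q = −2(tr M)³/27 + (tr M)·s/3 − det M = -59.407407.
Three real roots ⇒ use the trigonometric (Viète) form: r = 2√(−p/3) = 6.765928, φ = arccos(3q/(p·r)) = arccos(0.767218) = 0.696305 rad.
y_k = r·cos(φ/3 − 2πk/3) for k = 0, 1, 2 gives y = 6.584500, -1.944437, -4.640063.
λ_k = y_k − 0.666667 gives λ = 5.9178, -2.6111, -5.3067 (check: the sum is -2.0000 = tr M).

Hence λ_max = 5.9178 and λ_min = -5.3067.
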